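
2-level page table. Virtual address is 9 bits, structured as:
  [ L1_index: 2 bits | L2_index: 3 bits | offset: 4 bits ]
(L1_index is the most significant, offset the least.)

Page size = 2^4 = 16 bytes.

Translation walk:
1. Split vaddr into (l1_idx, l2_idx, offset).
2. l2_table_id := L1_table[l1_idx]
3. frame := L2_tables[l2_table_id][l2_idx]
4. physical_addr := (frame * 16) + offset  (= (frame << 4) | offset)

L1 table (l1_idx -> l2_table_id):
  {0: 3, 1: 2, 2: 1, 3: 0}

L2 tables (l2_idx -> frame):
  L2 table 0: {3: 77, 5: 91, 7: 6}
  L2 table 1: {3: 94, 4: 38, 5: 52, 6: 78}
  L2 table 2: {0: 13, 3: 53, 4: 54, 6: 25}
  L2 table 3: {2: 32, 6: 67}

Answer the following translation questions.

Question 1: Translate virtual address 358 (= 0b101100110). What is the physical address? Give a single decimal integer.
vaddr = 358 = 0b101100110
Split: l1_idx=2, l2_idx=6, offset=6
L1[2] = 1
L2[1][6] = 78
paddr = 78 * 16 + 6 = 1254

Answer: 1254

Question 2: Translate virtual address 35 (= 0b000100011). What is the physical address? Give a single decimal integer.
Answer: 515

Derivation:
vaddr = 35 = 0b000100011
Split: l1_idx=0, l2_idx=2, offset=3
L1[0] = 3
L2[3][2] = 32
paddr = 32 * 16 + 3 = 515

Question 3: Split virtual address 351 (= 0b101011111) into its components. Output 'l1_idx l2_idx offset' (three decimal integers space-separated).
vaddr = 351 = 0b101011111
  top 2 bits -> l1_idx = 2
  next 3 bits -> l2_idx = 5
  bottom 4 bits -> offset = 15

Answer: 2 5 15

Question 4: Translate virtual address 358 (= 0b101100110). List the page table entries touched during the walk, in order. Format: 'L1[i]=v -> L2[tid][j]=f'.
vaddr = 358 = 0b101100110
Split: l1_idx=2, l2_idx=6, offset=6

Answer: L1[2]=1 -> L2[1][6]=78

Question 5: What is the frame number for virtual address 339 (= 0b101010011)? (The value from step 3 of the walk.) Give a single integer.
vaddr = 339: l1_idx=2, l2_idx=5
L1[2] = 1; L2[1][5] = 52

Answer: 52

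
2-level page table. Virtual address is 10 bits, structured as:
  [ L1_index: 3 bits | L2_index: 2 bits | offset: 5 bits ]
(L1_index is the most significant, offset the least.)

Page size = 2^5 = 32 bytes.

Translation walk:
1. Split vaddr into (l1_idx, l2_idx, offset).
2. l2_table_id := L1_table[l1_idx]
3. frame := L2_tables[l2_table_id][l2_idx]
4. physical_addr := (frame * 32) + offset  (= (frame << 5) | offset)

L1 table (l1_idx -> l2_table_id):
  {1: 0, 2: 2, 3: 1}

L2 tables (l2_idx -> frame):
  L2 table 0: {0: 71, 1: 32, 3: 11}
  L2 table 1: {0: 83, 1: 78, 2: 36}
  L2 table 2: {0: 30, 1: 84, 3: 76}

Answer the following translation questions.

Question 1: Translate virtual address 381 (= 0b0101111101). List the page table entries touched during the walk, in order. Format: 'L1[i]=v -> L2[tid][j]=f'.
vaddr = 381 = 0b0101111101
Split: l1_idx=2, l2_idx=3, offset=29

Answer: L1[2]=2 -> L2[2][3]=76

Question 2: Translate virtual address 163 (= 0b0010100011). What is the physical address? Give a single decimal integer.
vaddr = 163 = 0b0010100011
Split: l1_idx=1, l2_idx=1, offset=3
L1[1] = 0
L2[0][1] = 32
paddr = 32 * 32 + 3 = 1027

Answer: 1027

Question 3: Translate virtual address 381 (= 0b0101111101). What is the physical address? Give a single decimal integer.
Answer: 2461

Derivation:
vaddr = 381 = 0b0101111101
Split: l1_idx=2, l2_idx=3, offset=29
L1[2] = 2
L2[2][3] = 76
paddr = 76 * 32 + 29 = 2461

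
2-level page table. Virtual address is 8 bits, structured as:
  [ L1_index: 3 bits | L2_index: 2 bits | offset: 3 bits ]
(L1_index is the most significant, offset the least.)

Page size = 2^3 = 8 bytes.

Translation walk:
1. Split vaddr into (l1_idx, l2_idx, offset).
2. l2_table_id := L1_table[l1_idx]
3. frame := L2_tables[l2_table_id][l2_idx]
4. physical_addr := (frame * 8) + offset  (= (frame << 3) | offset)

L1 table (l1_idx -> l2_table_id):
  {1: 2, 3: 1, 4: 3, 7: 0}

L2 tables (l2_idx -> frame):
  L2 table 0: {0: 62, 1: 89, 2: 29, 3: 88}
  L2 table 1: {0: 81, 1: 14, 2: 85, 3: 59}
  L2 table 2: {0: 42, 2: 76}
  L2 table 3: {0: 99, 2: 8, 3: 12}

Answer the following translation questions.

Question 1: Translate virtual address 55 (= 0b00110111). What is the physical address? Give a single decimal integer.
vaddr = 55 = 0b00110111
Split: l1_idx=1, l2_idx=2, offset=7
L1[1] = 2
L2[2][2] = 76
paddr = 76 * 8 + 7 = 615

Answer: 615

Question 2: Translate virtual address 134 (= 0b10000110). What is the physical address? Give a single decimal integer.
vaddr = 134 = 0b10000110
Split: l1_idx=4, l2_idx=0, offset=6
L1[4] = 3
L2[3][0] = 99
paddr = 99 * 8 + 6 = 798

Answer: 798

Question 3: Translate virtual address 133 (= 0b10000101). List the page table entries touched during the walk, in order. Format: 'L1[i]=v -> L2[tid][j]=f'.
Answer: L1[4]=3 -> L2[3][0]=99

Derivation:
vaddr = 133 = 0b10000101
Split: l1_idx=4, l2_idx=0, offset=5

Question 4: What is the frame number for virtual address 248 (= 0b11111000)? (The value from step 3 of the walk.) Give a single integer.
Answer: 88

Derivation:
vaddr = 248: l1_idx=7, l2_idx=3
L1[7] = 0; L2[0][3] = 88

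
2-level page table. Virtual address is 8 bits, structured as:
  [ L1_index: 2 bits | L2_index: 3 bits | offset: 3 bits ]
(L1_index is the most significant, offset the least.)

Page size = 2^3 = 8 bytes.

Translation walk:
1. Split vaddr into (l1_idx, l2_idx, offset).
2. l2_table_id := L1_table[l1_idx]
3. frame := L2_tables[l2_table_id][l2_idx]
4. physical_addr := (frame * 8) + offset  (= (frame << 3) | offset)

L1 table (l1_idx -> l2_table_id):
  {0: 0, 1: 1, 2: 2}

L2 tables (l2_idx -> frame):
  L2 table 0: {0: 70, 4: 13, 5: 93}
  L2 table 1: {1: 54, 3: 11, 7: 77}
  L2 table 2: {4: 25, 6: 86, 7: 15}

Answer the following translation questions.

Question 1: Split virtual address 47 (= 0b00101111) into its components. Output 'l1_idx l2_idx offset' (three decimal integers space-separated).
vaddr = 47 = 0b00101111
  top 2 bits -> l1_idx = 0
  next 3 bits -> l2_idx = 5
  bottom 3 bits -> offset = 7

Answer: 0 5 7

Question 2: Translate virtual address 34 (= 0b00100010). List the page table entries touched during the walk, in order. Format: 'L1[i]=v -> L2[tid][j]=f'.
Answer: L1[0]=0 -> L2[0][4]=13

Derivation:
vaddr = 34 = 0b00100010
Split: l1_idx=0, l2_idx=4, offset=2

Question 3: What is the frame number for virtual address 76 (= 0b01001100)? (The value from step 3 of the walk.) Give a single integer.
vaddr = 76: l1_idx=1, l2_idx=1
L1[1] = 1; L2[1][1] = 54

Answer: 54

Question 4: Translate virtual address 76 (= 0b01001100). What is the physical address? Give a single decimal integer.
Answer: 436

Derivation:
vaddr = 76 = 0b01001100
Split: l1_idx=1, l2_idx=1, offset=4
L1[1] = 1
L2[1][1] = 54
paddr = 54 * 8 + 4 = 436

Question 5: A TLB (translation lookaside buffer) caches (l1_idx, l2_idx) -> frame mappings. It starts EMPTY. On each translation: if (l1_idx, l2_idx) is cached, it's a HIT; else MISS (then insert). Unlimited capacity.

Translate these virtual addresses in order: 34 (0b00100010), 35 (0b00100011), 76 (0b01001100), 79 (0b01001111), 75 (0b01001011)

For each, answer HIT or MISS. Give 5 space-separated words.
vaddr=34: (0,4) not in TLB -> MISS, insert
vaddr=35: (0,4) in TLB -> HIT
vaddr=76: (1,1) not in TLB -> MISS, insert
vaddr=79: (1,1) in TLB -> HIT
vaddr=75: (1,1) in TLB -> HIT

Answer: MISS HIT MISS HIT HIT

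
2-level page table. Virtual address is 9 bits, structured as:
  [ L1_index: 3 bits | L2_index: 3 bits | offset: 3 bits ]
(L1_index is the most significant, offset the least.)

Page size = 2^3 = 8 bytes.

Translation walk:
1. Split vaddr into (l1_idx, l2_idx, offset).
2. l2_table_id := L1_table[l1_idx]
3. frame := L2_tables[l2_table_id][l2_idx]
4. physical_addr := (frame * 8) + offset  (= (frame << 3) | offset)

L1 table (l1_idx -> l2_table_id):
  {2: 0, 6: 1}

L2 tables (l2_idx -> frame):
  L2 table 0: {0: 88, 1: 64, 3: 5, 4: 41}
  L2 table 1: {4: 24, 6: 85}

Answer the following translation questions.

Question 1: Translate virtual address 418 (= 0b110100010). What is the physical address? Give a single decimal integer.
vaddr = 418 = 0b110100010
Split: l1_idx=6, l2_idx=4, offset=2
L1[6] = 1
L2[1][4] = 24
paddr = 24 * 8 + 2 = 194

Answer: 194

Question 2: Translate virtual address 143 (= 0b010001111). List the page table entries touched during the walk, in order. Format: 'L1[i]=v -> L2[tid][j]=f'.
vaddr = 143 = 0b010001111
Split: l1_idx=2, l2_idx=1, offset=7

Answer: L1[2]=0 -> L2[0][1]=64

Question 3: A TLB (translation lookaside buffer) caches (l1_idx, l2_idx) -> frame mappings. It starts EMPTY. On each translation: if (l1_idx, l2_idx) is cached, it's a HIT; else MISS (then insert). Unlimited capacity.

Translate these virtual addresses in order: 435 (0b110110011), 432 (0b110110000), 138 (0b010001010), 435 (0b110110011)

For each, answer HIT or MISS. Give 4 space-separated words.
Answer: MISS HIT MISS HIT

Derivation:
vaddr=435: (6,6) not in TLB -> MISS, insert
vaddr=432: (6,6) in TLB -> HIT
vaddr=138: (2,1) not in TLB -> MISS, insert
vaddr=435: (6,6) in TLB -> HIT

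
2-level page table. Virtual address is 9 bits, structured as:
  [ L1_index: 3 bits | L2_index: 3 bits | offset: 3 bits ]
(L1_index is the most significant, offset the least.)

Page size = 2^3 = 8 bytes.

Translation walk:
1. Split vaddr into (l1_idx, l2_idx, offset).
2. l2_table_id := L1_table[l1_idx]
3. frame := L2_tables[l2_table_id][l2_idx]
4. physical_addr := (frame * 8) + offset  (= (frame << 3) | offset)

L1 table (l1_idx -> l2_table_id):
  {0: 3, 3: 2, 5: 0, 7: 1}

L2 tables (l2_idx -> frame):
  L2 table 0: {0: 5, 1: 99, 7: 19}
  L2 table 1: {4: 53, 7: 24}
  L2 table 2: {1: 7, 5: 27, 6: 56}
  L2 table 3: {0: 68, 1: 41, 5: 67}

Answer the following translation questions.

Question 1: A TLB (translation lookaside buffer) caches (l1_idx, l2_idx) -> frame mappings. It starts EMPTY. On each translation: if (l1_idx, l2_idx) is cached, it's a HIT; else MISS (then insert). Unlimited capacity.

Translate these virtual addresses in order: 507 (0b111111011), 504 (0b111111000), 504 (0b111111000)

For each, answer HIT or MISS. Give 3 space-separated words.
Answer: MISS HIT HIT

Derivation:
vaddr=507: (7,7) not in TLB -> MISS, insert
vaddr=504: (7,7) in TLB -> HIT
vaddr=504: (7,7) in TLB -> HIT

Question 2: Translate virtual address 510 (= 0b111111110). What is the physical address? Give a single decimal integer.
vaddr = 510 = 0b111111110
Split: l1_idx=7, l2_idx=7, offset=6
L1[7] = 1
L2[1][7] = 24
paddr = 24 * 8 + 6 = 198

Answer: 198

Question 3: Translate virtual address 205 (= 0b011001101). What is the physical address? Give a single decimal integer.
Answer: 61

Derivation:
vaddr = 205 = 0b011001101
Split: l1_idx=3, l2_idx=1, offset=5
L1[3] = 2
L2[2][1] = 7
paddr = 7 * 8 + 5 = 61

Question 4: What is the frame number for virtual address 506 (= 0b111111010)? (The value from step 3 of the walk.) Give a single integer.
vaddr = 506: l1_idx=7, l2_idx=7
L1[7] = 1; L2[1][7] = 24

Answer: 24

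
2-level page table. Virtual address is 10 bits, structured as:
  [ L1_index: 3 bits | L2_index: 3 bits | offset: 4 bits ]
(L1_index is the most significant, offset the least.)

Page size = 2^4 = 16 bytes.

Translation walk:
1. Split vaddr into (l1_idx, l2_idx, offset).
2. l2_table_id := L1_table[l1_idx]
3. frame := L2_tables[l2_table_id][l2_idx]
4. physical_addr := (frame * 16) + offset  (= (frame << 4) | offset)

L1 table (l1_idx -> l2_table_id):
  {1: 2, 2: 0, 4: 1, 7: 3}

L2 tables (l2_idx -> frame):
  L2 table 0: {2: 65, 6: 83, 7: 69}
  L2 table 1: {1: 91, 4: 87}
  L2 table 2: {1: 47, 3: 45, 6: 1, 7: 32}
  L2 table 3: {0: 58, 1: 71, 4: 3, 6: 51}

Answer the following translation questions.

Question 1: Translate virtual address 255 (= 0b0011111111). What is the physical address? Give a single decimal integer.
Answer: 527

Derivation:
vaddr = 255 = 0b0011111111
Split: l1_idx=1, l2_idx=7, offset=15
L1[1] = 2
L2[2][7] = 32
paddr = 32 * 16 + 15 = 527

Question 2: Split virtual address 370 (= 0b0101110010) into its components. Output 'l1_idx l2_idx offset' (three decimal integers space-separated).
Answer: 2 7 2

Derivation:
vaddr = 370 = 0b0101110010
  top 3 bits -> l1_idx = 2
  next 3 bits -> l2_idx = 7
  bottom 4 bits -> offset = 2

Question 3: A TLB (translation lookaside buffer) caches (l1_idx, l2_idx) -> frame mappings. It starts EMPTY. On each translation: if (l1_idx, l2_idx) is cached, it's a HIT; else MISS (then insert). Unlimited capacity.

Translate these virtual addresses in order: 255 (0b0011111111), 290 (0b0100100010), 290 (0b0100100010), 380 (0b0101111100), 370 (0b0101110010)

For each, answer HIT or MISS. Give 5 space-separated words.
vaddr=255: (1,7) not in TLB -> MISS, insert
vaddr=290: (2,2) not in TLB -> MISS, insert
vaddr=290: (2,2) in TLB -> HIT
vaddr=380: (2,7) not in TLB -> MISS, insert
vaddr=370: (2,7) in TLB -> HIT

Answer: MISS MISS HIT MISS HIT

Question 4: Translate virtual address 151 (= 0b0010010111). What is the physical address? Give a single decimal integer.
vaddr = 151 = 0b0010010111
Split: l1_idx=1, l2_idx=1, offset=7
L1[1] = 2
L2[2][1] = 47
paddr = 47 * 16 + 7 = 759

Answer: 759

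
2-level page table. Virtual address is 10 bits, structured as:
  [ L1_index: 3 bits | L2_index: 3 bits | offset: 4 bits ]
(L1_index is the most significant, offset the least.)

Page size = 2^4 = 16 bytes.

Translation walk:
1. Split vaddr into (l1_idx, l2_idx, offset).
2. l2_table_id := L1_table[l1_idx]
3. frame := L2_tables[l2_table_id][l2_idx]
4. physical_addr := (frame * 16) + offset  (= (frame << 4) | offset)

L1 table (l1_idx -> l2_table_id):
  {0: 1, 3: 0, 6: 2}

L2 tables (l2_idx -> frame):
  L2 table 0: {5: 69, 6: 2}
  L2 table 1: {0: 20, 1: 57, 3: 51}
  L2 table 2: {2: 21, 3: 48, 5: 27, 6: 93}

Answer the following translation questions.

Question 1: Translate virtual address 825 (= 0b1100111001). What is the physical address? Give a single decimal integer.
Answer: 777

Derivation:
vaddr = 825 = 0b1100111001
Split: l1_idx=6, l2_idx=3, offset=9
L1[6] = 2
L2[2][3] = 48
paddr = 48 * 16 + 9 = 777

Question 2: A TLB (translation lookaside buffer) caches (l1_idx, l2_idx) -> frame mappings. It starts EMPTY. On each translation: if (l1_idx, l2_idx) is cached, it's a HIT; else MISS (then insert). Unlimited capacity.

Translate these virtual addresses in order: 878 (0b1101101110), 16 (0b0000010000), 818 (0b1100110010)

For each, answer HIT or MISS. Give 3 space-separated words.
Answer: MISS MISS MISS

Derivation:
vaddr=878: (6,6) not in TLB -> MISS, insert
vaddr=16: (0,1) not in TLB -> MISS, insert
vaddr=818: (6,3) not in TLB -> MISS, insert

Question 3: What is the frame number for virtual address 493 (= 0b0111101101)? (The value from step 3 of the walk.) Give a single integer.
vaddr = 493: l1_idx=3, l2_idx=6
L1[3] = 0; L2[0][6] = 2

Answer: 2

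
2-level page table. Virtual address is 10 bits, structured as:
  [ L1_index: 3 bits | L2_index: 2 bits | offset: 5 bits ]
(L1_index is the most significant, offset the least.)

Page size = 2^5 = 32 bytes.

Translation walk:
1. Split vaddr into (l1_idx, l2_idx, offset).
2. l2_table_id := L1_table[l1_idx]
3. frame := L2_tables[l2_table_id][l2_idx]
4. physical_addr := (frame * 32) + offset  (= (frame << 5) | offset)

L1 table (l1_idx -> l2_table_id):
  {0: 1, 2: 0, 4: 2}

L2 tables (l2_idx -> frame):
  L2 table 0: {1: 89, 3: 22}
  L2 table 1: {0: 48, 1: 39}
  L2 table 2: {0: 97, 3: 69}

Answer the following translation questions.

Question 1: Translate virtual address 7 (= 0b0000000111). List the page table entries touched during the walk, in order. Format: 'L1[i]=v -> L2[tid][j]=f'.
Answer: L1[0]=1 -> L2[1][0]=48

Derivation:
vaddr = 7 = 0b0000000111
Split: l1_idx=0, l2_idx=0, offset=7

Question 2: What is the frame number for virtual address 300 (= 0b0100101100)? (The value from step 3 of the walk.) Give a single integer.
vaddr = 300: l1_idx=2, l2_idx=1
L1[2] = 0; L2[0][1] = 89

Answer: 89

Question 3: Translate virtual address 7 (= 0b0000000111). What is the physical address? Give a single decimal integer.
vaddr = 7 = 0b0000000111
Split: l1_idx=0, l2_idx=0, offset=7
L1[0] = 1
L2[1][0] = 48
paddr = 48 * 32 + 7 = 1543

Answer: 1543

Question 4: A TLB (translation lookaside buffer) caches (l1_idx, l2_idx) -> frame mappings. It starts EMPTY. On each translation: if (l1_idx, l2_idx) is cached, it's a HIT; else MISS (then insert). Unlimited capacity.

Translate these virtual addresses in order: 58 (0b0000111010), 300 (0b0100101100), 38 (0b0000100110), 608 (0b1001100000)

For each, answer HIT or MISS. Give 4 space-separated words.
vaddr=58: (0,1) not in TLB -> MISS, insert
vaddr=300: (2,1) not in TLB -> MISS, insert
vaddr=38: (0,1) in TLB -> HIT
vaddr=608: (4,3) not in TLB -> MISS, insert

Answer: MISS MISS HIT MISS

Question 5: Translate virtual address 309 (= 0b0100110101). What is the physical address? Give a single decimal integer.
vaddr = 309 = 0b0100110101
Split: l1_idx=2, l2_idx=1, offset=21
L1[2] = 0
L2[0][1] = 89
paddr = 89 * 32 + 21 = 2869

Answer: 2869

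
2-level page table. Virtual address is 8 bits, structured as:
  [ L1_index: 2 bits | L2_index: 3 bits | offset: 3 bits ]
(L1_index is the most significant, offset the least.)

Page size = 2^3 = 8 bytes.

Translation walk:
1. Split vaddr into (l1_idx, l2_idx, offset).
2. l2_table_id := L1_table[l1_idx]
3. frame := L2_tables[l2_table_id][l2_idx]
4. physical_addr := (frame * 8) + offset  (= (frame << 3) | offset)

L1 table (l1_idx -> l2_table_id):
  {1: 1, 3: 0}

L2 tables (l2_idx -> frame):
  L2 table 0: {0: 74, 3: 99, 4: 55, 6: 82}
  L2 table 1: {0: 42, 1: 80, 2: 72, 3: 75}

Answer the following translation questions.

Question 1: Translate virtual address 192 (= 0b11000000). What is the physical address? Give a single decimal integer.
Answer: 592

Derivation:
vaddr = 192 = 0b11000000
Split: l1_idx=3, l2_idx=0, offset=0
L1[3] = 0
L2[0][0] = 74
paddr = 74 * 8 + 0 = 592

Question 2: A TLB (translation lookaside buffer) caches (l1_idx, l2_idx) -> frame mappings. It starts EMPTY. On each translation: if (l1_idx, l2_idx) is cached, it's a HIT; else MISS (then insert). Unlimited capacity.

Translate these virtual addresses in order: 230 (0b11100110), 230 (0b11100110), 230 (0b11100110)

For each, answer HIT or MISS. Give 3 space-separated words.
Answer: MISS HIT HIT

Derivation:
vaddr=230: (3,4) not in TLB -> MISS, insert
vaddr=230: (3,4) in TLB -> HIT
vaddr=230: (3,4) in TLB -> HIT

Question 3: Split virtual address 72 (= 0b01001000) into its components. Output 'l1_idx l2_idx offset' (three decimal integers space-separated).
vaddr = 72 = 0b01001000
  top 2 bits -> l1_idx = 1
  next 3 bits -> l2_idx = 1
  bottom 3 bits -> offset = 0

Answer: 1 1 0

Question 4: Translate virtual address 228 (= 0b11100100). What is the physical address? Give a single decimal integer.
Answer: 444

Derivation:
vaddr = 228 = 0b11100100
Split: l1_idx=3, l2_idx=4, offset=4
L1[3] = 0
L2[0][4] = 55
paddr = 55 * 8 + 4 = 444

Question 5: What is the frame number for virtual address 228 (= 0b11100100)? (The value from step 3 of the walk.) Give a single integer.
Answer: 55

Derivation:
vaddr = 228: l1_idx=3, l2_idx=4
L1[3] = 0; L2[0][4] = 55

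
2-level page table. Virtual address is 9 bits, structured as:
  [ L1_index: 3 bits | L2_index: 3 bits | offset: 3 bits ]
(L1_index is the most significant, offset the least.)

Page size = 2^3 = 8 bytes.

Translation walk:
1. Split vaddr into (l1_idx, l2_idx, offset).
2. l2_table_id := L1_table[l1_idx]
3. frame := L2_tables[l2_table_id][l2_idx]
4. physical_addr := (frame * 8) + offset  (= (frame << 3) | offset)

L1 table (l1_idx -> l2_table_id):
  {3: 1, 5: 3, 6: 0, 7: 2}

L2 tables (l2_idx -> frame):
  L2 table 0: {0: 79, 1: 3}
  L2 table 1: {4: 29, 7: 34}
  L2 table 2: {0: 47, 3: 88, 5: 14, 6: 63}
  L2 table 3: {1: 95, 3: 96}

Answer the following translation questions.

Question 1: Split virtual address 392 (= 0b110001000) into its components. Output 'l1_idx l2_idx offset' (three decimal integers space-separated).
vaddr = 392 = 0b110001000
  top 3 bits -> l1_idx = 6
  next 3 bits -> l2_idx = 1
  bottom 3 bits -> offset = 0

Answer: 6 1 0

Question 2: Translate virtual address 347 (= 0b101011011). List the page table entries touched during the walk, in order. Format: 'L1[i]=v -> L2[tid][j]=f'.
vaddr = 347 = 0b101011011
Split: l1_idx=5, l2_idx=3, offset=3

Answer: L1[5]=3 -> L2[3][3]=96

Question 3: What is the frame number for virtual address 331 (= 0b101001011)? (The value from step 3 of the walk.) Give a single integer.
vaddr = 331: l1_idx=5, l2_idx=1
L1[5] = 3; L2[3][1] = 95

Answer: 95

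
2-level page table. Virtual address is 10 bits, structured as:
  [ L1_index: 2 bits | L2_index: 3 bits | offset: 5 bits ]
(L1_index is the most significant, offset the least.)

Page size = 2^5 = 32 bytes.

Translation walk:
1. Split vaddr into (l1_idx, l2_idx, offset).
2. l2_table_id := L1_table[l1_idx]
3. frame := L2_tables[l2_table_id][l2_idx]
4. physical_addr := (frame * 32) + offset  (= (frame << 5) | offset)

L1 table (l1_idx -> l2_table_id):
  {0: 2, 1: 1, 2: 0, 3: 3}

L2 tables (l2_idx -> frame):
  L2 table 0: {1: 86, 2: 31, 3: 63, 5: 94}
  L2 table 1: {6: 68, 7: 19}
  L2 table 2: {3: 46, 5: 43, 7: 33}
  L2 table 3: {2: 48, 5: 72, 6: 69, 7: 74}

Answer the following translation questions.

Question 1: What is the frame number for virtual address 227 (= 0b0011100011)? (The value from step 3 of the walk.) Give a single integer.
vaddr = 227: l1_idx=0, l2_idx=7
L1[0] = 2; L2[2][7] = 33

Answer: 33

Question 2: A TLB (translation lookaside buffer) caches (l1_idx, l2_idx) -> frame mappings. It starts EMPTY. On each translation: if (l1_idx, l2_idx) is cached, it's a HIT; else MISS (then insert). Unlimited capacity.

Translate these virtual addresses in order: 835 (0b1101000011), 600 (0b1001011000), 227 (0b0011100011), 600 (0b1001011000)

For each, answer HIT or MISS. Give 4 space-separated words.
Answer: MISS MISS MISS HIT

Derivation:
vaddr=835: (3,2) not in TLB -> MISS, insert
vaddr=600: (2,2) not in TLB -> MISS, insert
vaddr=227: (0,7) not in TLB -> MISS, insert
vaddr=600: (2,2) in TLB -> HIT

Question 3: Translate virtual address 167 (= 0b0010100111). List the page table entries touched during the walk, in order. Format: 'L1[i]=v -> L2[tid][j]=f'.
vaddr = 167 = 0b0010100111
Split: l1_idx=0, l2_idx=5, offset=7

Answer: L1[0]=2 -> L2[2][5]=43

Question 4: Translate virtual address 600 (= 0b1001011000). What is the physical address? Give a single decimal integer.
Answer: 1016

Derivation:
vaddr = 600 = 0b1001011000
Split: l1_idx=2, l2_idx=2, offset=24
L1[2] = 0
L2[0][2] = 31
paddr = 31 * 32 + 24 = 1016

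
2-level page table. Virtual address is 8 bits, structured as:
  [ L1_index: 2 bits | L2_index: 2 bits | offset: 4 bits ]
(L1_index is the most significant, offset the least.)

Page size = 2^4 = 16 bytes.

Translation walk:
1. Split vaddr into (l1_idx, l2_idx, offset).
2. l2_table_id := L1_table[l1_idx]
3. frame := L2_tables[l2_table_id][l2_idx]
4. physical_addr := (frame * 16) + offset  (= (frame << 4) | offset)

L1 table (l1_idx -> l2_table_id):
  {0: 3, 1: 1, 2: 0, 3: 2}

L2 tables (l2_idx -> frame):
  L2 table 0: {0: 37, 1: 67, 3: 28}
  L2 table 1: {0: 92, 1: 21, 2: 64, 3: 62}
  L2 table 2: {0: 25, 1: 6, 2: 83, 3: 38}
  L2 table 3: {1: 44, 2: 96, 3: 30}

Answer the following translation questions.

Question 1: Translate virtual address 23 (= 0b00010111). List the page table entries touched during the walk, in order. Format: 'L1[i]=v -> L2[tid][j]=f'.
Answer: L1[0]=3 -> L2[3][1]=44

Derivation:
vaddr = 23 = 0b00010111
Split: l1_idx=0, l2_idx=1, offset=7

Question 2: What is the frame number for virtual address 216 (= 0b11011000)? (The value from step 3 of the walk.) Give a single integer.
vaddr = 216: l1_idx=3, l2_idx=1
L1[3] = 2; L2[2][1] = 6

Answer: 6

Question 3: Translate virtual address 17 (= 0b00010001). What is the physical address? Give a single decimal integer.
vaddr = 17 = 0b00010001
Split: l1_idx=0, l2_idx=1, offset=1
L1[0] = 3
L2[3][1] = 44
paddr = 44 * 16 + 1 = 705

Answer: 705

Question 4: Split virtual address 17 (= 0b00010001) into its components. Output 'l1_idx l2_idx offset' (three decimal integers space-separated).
vaddr = 17 = 0b00010001
  top 2 bits -> l1_idx = 0
  next 2 bits -> l2_idx = 1
  bottom 4 bits -> offset = 1

Answer: 0 1 1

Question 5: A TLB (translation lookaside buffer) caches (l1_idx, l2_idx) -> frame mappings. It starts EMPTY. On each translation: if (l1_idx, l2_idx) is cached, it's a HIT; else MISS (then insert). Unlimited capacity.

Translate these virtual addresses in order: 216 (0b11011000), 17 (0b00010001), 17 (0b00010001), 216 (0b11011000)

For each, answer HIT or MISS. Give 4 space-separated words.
vaddr=216: (3,1) not in TLB -> MISS, insert
vaddr=17: (0,1) not in TLB -> MISS, insert
vaddr=17: (0,1) in TLB -> HIT
vaddr=216: (3,1) in TLB -> HIT

Answer: MISS MISS HIT HIT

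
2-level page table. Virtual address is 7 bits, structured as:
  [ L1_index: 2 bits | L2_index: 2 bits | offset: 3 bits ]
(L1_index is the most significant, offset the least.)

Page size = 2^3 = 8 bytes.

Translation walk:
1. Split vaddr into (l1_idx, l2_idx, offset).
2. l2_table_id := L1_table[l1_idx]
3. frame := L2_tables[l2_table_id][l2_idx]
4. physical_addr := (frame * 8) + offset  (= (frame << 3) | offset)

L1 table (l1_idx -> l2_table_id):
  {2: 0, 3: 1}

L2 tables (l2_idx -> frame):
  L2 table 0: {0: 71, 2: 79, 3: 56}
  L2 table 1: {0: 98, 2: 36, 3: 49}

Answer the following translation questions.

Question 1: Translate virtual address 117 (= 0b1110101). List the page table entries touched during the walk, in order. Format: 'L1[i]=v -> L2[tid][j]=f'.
Answer: L1[3]=1 -> L2[1][2]=36

Derivation:
vaddr = 117 = 0b1110101
Split: l1_idx=3, l2_idx=2, offset=5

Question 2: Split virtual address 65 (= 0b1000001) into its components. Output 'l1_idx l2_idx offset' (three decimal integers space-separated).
vaddr = 65 = 0b1000001
  top 2 bits -> l1_idx = 2
  next 2 bits -> l2_idx = 0
  bottom 3 bits -> offset = 1

Answer: 2 0 1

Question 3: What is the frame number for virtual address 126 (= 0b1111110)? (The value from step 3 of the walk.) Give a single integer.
Answer: 49

Derivation:
vaddr = 126: l1_idx=3, l2_idx=3
L1[3] = 1; L2[1][3] = 49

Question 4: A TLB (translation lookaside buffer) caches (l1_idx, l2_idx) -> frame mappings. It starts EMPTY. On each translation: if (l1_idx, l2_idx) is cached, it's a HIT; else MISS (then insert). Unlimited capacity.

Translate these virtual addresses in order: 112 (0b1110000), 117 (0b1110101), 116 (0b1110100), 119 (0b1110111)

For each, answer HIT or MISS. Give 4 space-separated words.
Answer: MISS HIT HIT HIT

Derivation:
vaddr=112: (3,2) not in TLB -> MISS, insert
vaddr=117: (3,2) in TLB -> HIT
vaddr=116: (3,2) in TLB -> HIT
vaddr=119: (3,2) in TLB -> HIT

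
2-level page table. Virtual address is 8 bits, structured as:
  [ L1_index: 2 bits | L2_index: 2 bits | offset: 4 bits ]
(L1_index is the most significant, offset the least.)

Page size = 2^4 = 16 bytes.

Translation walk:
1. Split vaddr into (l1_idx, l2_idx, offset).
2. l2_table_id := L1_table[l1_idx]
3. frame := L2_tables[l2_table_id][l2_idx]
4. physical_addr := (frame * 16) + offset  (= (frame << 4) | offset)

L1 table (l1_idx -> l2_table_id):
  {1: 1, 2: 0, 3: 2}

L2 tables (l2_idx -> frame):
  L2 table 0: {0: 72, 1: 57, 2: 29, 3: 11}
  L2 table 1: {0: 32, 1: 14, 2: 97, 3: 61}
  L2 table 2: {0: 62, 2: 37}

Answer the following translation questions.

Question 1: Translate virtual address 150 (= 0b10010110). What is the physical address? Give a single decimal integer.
vaddr = 150 = 0b10010110
Split: l1_idx=2, l2_idx=1, offset=6
L1[2] = 0
L2[0][1] = 57
paddr = 57 * 16 + 6 = 918

Answer: 918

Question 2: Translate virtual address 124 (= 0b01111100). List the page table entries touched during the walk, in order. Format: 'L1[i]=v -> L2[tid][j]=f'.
vaddr = 124 = 0b01111100
Split: l1_idx=1, l2_idx=3, offset=12

Answer: L1[1]=1 -> L2[1][3]=61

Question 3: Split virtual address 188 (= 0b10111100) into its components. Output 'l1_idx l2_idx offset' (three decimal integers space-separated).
vaddr = 188 = 0b10111100
  top 2 bits -> l1_idx = 2
  next 2 bits -> l2_idx = 3
  bottom 4 bits -> offset = 12

Answer: 2 3 12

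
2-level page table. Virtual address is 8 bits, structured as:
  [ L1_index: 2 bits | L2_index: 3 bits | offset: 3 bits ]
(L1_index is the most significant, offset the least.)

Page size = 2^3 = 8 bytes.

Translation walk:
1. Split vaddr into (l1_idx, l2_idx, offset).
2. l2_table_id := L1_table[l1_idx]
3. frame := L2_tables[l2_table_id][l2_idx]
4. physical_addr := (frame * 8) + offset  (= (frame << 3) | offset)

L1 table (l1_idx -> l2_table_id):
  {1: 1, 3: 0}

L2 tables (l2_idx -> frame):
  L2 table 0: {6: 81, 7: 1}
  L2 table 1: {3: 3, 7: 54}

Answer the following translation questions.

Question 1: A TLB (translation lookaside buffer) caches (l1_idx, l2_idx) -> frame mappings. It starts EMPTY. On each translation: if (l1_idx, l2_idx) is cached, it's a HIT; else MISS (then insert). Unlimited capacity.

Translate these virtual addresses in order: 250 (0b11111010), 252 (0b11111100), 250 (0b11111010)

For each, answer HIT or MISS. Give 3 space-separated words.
Answer: MISS HIT HIT

Derivation:
vaddr=250: (3,7) not in TLB -> MISS, insert
vaddr=252: (3,7) in TLB -> HIT
vaddr=250: (3,7) in TLB -> HIT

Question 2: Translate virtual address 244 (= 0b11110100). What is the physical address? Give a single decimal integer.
Answer: 652

Derivation:
vaddr = 244 = 0b11110100
Split: l1_idx=3, l2_idx=6, offset=4
L1[3] = 0
L2[0][6] = 81
paddr = 81 * 8 + 4 = 652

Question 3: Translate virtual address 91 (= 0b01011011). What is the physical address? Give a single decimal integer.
Answer: 27

Derivation:
vaddr = 91 = 0b01011011
Split: l1_idx=1, l2_idx=3, offset=3
L1[1] = 1
L2[1][3] = 3
paddr = 3 * 8 + 3 = 27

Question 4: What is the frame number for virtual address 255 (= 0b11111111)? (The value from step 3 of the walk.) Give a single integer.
Answer: 1

Derivation:
vaddr = 255: l1_idx=3, l2_idx=7
L1[3] = 0; L2[0][7] = 1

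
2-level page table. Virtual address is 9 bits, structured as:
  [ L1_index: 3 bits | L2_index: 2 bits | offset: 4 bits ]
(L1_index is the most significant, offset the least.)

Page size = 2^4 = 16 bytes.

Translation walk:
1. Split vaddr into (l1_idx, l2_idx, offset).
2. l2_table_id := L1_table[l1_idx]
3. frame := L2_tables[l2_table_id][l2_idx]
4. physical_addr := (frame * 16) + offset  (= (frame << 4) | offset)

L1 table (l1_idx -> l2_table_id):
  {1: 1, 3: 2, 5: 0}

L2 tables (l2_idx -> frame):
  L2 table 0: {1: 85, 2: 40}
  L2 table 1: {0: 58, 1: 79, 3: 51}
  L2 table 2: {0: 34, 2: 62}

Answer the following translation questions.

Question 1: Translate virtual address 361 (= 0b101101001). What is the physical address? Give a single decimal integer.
vaddr = 361 = 0b101101001
Split: l1_idx=5, l2_idx=2, offset=9
L1[5] = 0
L2[0][2] = 40
paddr = 40 * 16 + 9 = 649

Answer: 649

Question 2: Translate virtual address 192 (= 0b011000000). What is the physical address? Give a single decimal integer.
Answer: 544

Derivation:
vaddr = 192 = 0b011000000
Split: l1_idx=3, l2_idx=0, offset=0
L1[3] = 2
L2[2][0] = 34
paddr = 34 * 16 + 0 = 544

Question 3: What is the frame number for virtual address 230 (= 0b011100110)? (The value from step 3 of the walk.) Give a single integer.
vaddr = 230: l1_idx=3, l2_idx=2
L1[3] = 2; L2[2][2] = 62

Answer: 62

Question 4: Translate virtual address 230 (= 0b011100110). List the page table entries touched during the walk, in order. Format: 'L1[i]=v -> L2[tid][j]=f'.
vaddr = 230 = 0b011100110
Split: l1_idx=3, l2_idx=2, offset=6

Answer: L1[3]=2 -> L2[2][2]=62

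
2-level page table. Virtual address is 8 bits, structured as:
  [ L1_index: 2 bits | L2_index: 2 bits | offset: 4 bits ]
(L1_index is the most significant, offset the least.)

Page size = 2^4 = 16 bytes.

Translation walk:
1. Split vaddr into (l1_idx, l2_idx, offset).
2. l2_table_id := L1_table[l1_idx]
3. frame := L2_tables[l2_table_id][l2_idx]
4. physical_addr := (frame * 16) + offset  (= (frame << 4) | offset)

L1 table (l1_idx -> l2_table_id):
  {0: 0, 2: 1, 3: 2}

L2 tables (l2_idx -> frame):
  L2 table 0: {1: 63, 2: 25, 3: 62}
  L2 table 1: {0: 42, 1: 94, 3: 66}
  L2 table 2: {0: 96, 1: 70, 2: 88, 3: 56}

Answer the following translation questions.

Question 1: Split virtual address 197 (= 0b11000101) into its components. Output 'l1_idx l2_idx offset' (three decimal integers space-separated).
Answer: 3 0 5

Derivation:
vaddr = 197 = 0b11000101
  top 2 bits -> l1_idx = 3
  next 2 bits -> l2_idx = 0
  bottom 4 bits -> offset = 5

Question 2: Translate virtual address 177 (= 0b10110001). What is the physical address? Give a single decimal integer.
Answer: 1057

Derivation:
vaddr = 177 = 0b10110001
Split: l1_idx=2, l2_idx=3, offset=1
L1[2] = 1
L2[1][3] = 66
paddr = 66 * 16 + 1 = 1057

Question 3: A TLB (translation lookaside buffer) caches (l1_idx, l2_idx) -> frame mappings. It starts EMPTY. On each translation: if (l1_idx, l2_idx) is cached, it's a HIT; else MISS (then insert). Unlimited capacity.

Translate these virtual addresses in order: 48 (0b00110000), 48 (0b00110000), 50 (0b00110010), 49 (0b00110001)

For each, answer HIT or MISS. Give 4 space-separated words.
Answer: MISS HIT HIT HIT

Derivation:
vaddr=48: (0,3) not in TLB -> MISS, insert
vaddr=48: (0,3) in TLB -> HIT
vaddr=50: (0,3) in TLB -> HIT
vaddr=49: (0,3) in TLB -> HIT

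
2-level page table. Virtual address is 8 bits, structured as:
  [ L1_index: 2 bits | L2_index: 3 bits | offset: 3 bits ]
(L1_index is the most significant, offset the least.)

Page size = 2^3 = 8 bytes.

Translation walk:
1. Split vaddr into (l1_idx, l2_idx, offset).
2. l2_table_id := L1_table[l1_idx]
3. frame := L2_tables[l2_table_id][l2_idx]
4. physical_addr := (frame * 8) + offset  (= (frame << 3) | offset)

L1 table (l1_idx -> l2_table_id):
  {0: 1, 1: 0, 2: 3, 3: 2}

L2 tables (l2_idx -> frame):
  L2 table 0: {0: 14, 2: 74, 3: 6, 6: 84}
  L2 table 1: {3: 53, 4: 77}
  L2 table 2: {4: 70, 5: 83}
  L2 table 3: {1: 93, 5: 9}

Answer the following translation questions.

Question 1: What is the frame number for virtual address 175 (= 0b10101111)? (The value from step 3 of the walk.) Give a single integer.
Answer: 9

Derivation:
vaddr = 175: l1_idx=2, l2_idx=5
L1[2] = 3; L2[3][5] = 9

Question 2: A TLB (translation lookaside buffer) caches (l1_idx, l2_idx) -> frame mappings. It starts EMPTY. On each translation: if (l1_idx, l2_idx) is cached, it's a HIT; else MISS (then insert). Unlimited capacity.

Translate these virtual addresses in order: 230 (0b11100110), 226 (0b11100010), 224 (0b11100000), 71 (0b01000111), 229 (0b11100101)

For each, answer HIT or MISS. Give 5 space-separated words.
vaddr=230: (3,4) not in TLB -> MISS, insert
vaddr=226: (3,4) in TLB -> HIT
vaddr=224: (3,4) in TLB -> HIT
vaddr=71: (1,0) not in TLB -> MISS, insert
vaddr=229: (3,4) in TLB -> HIT

Answer: MISS HIT HIT MISS HIT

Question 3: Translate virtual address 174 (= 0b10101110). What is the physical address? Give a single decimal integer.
Answer: 78

Derivation:
vaddr = 174 = 0b10101110
Split: l1_idx=2, l2_idx=5, offset=6
L1[2] = 3
L2[3][5] = 9
paddr = 9 * 8 + 6 = 78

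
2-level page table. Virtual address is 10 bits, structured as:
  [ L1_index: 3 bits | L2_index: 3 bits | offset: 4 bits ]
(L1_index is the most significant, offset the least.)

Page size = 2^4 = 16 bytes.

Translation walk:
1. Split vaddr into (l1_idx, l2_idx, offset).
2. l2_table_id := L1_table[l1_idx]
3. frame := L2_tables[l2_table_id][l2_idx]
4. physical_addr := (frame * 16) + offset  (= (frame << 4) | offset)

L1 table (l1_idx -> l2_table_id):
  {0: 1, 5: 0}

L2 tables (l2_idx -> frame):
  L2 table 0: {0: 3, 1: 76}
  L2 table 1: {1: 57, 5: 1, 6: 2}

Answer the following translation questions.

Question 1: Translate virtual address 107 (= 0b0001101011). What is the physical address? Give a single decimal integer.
vaddr = 107 = 0b0001101011
Split: l1_idx=0, l2_idx=6, offset=11
L1[0] = 1
L2[1][6] = 2
paddr = 2 * 16 + 11 = 43

Answer: 43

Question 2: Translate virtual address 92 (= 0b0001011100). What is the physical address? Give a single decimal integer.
vaddr = 92 = 0b0001011100
Split: l1_idx=0, l2_idx=5, offset=12
L1[0] = 1
L2[1][5] = 1
paddr = 1 * 16 + 12 = 28

Answer: 28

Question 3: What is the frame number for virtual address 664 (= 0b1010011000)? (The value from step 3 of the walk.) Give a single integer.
Answer: 76

Derivation:
vaddr = 664: l1_idx=5, l2_idx=1
L1[5] = 0; L2[0][1] = 76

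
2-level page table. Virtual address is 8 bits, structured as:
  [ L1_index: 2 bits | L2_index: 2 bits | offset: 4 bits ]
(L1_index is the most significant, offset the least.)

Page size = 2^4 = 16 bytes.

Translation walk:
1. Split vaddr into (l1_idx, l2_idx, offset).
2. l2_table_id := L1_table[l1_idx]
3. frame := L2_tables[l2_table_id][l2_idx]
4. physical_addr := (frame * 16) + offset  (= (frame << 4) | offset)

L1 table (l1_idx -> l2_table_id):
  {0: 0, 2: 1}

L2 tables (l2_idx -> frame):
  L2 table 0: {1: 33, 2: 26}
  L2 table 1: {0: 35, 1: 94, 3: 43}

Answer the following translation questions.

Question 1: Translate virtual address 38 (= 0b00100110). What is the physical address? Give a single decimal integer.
Answer: 422

Derivation:
vaddr = 38 = 0b00100110
Split: l1_idx=0, l2_idx=2, offset=6
L1[0] = 0
L2[0][2] = 26
paddr = 26 * 16 + 6 = 422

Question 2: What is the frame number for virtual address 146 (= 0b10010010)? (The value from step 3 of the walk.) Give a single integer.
Answer: 94

Derivation:
vaddr = 146: l1_idx=2, l2_idx=1
L1[2] = 1; L2[1][1] = 94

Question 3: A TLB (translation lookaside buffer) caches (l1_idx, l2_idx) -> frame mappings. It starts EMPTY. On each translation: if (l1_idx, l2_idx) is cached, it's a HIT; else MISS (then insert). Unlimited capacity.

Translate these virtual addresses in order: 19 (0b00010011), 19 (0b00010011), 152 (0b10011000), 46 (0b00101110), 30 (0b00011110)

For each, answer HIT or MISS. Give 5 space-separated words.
vaddr=19: (0,1) not in TLB -> MISS, insert
vaddr=19: (0,1) in TLB -> HIT
vaddr=152: (2,1) not in TLB -> MISS, insert
vaddr=46: (0,2) not in TLB -> MISS, insert
vaddr=30: (0,1) in TLB -> HIT

Answer: MISS HIT MISS MISS HIT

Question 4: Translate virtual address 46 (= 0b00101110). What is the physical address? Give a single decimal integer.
vaddr = 46 = 0b00101110
Split: l1_idx=0, l2_idx=2, offset=14
L1[0] = 0
L2[0][2] = 26
paddr = 26 * 16 + 14 = 430

Answer: 430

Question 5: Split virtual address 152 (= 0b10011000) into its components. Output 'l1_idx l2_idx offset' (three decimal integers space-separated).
vaddr = 152 = 0b10011000
  top 2 bits -> l1_idx = 2
  next 2 bits -> l2_idx = 1
  bottom 4 bits -> offset = 8

Answer: 2 1 8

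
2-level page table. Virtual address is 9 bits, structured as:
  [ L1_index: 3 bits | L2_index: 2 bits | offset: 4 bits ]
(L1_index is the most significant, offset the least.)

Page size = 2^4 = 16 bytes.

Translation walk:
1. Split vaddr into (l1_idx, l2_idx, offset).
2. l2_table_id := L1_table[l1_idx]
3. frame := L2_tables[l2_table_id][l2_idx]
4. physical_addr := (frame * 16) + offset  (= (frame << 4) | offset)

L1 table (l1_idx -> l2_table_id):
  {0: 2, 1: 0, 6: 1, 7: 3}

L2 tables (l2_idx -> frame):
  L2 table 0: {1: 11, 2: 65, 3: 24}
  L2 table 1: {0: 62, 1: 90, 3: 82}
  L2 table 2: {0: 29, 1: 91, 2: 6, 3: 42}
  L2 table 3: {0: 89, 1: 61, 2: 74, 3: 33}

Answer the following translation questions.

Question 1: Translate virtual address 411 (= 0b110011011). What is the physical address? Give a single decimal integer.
Answer: 1451

Derivation:
vaddr = 411 = 0b110011011
Split: l1_idx=6, l2_idx=1, offset=11
L1[6] = 1
L2[1][1] = 90
paddr = 90 * 16 + 11 = 1451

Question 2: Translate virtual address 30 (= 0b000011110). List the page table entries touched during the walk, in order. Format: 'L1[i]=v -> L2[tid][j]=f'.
Answer: L1[0]=2 -> L2[2][1]=91

Derivation:
vaddr = 30 = 0b000011110
Split: l1_idx=0, l2_idx=1, offset=14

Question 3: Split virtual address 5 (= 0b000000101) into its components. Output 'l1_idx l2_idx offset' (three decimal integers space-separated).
vaddr = 5 = 0b000000101
  top 3 bits -> l1_idx = 0
  next 2 bits -> l2_idx = 0
  bottom 4 bits -> offset = 5

Answer: 0 0 5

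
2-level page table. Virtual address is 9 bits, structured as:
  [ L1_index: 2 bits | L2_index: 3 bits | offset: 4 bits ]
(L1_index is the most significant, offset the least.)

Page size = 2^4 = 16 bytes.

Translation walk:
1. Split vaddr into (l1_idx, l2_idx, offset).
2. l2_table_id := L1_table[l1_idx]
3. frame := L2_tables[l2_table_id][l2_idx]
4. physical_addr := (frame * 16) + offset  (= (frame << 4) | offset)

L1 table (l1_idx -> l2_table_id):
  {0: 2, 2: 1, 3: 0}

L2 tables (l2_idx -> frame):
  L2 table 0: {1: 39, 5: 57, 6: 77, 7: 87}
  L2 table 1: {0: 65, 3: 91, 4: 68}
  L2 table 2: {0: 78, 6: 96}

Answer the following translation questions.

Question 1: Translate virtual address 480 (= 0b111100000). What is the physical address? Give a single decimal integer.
vaddr = 480 = 0b111100000
Split: l1_idx=3, l2_idx=6, offset=0
L1[3] = 0
L2[0][6] = 77
paddr = 77 * 16 + 0 = 1232

Answer: 1232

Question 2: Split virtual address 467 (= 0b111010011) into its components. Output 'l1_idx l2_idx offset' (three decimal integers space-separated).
vaddr = 467 = 0b111010011
  top 2 bits -> l1_idx = 3
  next 3 bits -> l2_idx = 5
  bottom 4 bits -> offset = 3

Answer: 3 5 3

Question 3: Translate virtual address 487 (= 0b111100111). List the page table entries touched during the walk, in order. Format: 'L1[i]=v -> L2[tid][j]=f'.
vaddr = 487 = 0b111100111
Split: l1_idx=3, l2_idx=6, offset=7

Answer: L1[3]=0 -> L2[0][6]=77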